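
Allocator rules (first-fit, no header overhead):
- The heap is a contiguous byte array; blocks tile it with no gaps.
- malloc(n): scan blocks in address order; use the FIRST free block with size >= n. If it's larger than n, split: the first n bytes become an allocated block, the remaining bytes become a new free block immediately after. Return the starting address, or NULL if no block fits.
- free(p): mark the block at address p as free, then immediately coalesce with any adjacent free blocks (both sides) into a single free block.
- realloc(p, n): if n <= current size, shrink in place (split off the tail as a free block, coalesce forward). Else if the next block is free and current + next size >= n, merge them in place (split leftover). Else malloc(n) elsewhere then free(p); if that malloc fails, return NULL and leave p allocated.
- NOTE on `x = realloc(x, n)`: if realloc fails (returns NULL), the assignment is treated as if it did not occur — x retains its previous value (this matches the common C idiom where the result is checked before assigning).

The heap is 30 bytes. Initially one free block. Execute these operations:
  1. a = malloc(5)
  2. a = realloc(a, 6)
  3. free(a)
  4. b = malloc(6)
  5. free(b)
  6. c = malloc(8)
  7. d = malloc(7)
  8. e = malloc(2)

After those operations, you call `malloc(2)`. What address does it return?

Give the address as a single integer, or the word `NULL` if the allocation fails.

Op 1: a = malloc(5) -> a = 0; heap: [0-4 ALLOC][5-29 FREE]
Op 2: a = realloc(a, 6) -> a = 0; heap: [0-5 ALLOC][6-29 FREE]
Op 3: free(a) -> (freed a); heap: [0-29 FREE]
Op 4: b = malloc(6) -> b = 0; heap: [0-5 ALLOC][6-29 FREE]
Op 5: free(b) -> (freed b); heap: [0-29 FREE]
Op 6: c = malloc(8) -> c = 0; heap: [0-7 ALLOC][8-29 FREE]
Op 7: d = malloc(7) -> d = 8; heap: [0-7 ALLOC][8-14 ALLOC][15-29 FREE]
Op 8: e = malloc(2) -> e = 15; heap: [0-7 ALLOC][8-14 ALLOC][15-16 ALLOC][17-29 FREE]
malloc(2): first-fit scan over [0-7 ALLOC][8-14 ALLOC][15-16 ALLOC][17-29 FREE] -> 17

Answer: 17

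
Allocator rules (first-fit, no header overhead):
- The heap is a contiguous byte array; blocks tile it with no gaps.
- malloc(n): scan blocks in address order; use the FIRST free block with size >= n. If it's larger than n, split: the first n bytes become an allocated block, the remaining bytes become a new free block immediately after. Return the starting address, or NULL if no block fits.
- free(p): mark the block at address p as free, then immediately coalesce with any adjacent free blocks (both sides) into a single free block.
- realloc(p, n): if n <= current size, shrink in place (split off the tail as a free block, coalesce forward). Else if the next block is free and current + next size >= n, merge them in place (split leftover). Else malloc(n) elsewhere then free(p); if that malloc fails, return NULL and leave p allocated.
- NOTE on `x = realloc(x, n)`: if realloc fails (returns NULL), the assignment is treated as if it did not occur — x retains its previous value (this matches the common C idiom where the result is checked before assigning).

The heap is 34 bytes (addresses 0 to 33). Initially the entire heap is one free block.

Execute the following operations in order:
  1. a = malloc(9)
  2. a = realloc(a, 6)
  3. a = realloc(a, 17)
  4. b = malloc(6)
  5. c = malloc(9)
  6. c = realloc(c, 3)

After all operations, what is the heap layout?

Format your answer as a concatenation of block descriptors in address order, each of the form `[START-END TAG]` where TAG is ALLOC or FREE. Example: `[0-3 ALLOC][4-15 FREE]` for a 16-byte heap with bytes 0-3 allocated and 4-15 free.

Op 1: a = malloc(9) -> a = 0; heap: [0-8 ALLOC][9-33 FREE]
Op 2: a = realloc(a, 6) -> a = 0; heap: [0-5 ALLOC][6-33 FREE]
Op 3: a = realloc(a, 17) -> a = 0; heap: [0-16 ALLOC][17-33 FREE]
Op 4: b = malloc(6) -> b = 17; heap: [0-16 ALLOC][17-22 ALLOC][23-33 FREE]
Op 5: c = malloc(9) -> c = 23; heap: [0-16 ALLOC][17-22 ALLOC][23-31 ALLOC][32-33 FREE]
Op 6: c = realloc(c, 3) -> c = 23; heap: [0-16 ALLOC][17-22 ALLOC][23-25 ALLOC][26-33 FREE]

Answer: [0-16 ALLOC][17-22 ALLOC][23-25 ALLOC][26-33 FREE]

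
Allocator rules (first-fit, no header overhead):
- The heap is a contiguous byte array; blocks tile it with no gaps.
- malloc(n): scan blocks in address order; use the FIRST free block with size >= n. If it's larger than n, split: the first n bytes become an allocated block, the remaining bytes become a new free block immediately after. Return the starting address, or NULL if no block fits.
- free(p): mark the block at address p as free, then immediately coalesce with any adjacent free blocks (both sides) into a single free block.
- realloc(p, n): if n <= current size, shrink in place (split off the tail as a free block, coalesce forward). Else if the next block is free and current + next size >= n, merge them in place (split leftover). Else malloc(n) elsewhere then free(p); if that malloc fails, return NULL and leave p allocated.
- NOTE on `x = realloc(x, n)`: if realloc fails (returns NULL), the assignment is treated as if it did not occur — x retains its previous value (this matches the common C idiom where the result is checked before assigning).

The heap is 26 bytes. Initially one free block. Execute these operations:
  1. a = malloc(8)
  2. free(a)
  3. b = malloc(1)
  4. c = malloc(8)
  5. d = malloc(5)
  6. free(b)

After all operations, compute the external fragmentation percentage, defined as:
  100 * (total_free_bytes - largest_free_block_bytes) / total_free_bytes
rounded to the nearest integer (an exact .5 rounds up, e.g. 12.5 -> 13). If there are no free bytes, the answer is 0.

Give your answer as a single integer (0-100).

Op 1: a = malloc(8) -> a = 0; heap: [0-7 ALLOC][8-25 FREE]
Op 2: free(a) -> (freed a); heap: [0-25 FREE]
Op 3: b = malloc(1) -> b = 0; heap: [0-0 ALLOC][1-25 FREE]
Op 4: c = malloc(8) -> c = 1; heap: [0-0 ALLOC][1-8 ALLOC][9-25 FREE]
Op 5: d = malloc(5) -> d = 9; heap: [0-0 ALLOC][1-8 ALLOC][9-13 ALLOC][14-25 FREE]
Op 6: free(b) -> (freed b); heap: [0-0 FREE][1-8 ALLOC][9-13 ALLOC][14-25 FREE]
Free blocks: [1 12] total_free=13 largest=12 -> 100*(13-12)/13 = 100/13 ≈ 7.692 -> rounds to 8

Answer: 8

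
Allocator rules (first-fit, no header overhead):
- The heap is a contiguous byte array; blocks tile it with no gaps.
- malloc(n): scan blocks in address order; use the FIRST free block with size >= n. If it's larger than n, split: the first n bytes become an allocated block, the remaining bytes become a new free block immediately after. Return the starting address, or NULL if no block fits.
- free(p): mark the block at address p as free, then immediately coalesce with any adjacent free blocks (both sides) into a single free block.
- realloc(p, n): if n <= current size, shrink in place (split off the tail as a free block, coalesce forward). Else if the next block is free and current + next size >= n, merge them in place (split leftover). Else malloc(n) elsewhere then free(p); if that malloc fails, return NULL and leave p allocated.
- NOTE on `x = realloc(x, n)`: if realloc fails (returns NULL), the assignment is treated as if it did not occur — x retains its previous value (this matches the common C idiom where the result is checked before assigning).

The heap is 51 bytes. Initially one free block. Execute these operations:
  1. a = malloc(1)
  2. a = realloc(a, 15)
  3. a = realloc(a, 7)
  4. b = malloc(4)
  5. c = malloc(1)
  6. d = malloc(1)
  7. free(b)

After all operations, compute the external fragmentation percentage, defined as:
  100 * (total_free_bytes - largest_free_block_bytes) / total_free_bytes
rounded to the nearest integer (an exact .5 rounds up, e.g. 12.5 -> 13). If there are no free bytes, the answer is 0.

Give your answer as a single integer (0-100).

Answer: 10

Derivation:
Op 1: a = malloc(1) -> a = 0; heap: [0-0 ALLOC][1-50 FREE]
Op 2: a = realloc(a, 15) -> a = 0; heap: [0-14 ALLOC][15-50 FREE]
Op 3: a = realloc(a, 7) -> a = 0; heap: [0-6 ALLOC][7-50 FREE]
Op 4: b = malloc(4) -> b = 7; heap: [0-6 ALLOC][7-10 ALLOC][11-50 FREE]
Op 5: c = malloc(1) -> c = 11; heap: [0-6 ALLOC][7-10 ALLOC][11-11 ALLOC][12-50 FREE]
Op 6: d = malloc(1) -> d = 12; heap: [0-6 ALLOC][7-10 ALLOC][11-11 ALLOC][12-12 ALLOC][13-50 FREE]
Op 7: free(b) -> (freed b); heap: [0-6 ALLOC][7-10 FREE][11-11 ALLOC][12-12 ALLOC][13-50 FREE]
Free blocks: [4 38] total_free=42 largest=38 -> 100*(42-38)/42 = 400/42 ≈ 9.524 -> rounds to 10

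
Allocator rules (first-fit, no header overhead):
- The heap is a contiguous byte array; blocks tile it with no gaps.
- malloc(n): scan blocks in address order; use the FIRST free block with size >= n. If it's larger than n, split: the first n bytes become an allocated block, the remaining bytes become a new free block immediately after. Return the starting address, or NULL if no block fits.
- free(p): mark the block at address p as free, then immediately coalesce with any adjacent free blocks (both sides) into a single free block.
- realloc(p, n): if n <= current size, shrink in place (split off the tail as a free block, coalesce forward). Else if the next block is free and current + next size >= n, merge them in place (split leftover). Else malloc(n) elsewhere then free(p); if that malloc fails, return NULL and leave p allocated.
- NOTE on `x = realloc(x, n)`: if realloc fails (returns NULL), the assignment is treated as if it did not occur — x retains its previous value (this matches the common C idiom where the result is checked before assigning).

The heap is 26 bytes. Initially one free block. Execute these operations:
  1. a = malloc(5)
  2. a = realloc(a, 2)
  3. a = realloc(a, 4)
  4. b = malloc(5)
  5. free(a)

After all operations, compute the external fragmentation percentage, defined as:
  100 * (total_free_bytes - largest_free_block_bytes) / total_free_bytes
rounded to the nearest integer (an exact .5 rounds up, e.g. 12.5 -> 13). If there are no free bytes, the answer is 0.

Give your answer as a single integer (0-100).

Answer: 19

Derivation:
Op 1: a = malloc(5) -> a = 0; heap: [0-4 ALLOC][5-25 FREE]
Op 2: a = realloc(a, 2) -> a = 0; heap: [0-1 ALLOC][2-25 FREE]
Op 3: a = realloc(a, 4) -> a = 0; heap: [0-3 ALLOC][4-25 FREE]
Op 4: b = malloc(5) -> b = 4; heap: [0-3 ALLOC][4-8 ALLOC][9-25 FREE]
Op 5: free(a) -> (freed a); heap: [0-3 FREE][4-8 ALLOC][9-25 FREE]
Free blocks: [4 17] total_free=21 largest=17 -> 100*(21-17)/21 = 400/21 ≈ 19.048 -> rounds to 19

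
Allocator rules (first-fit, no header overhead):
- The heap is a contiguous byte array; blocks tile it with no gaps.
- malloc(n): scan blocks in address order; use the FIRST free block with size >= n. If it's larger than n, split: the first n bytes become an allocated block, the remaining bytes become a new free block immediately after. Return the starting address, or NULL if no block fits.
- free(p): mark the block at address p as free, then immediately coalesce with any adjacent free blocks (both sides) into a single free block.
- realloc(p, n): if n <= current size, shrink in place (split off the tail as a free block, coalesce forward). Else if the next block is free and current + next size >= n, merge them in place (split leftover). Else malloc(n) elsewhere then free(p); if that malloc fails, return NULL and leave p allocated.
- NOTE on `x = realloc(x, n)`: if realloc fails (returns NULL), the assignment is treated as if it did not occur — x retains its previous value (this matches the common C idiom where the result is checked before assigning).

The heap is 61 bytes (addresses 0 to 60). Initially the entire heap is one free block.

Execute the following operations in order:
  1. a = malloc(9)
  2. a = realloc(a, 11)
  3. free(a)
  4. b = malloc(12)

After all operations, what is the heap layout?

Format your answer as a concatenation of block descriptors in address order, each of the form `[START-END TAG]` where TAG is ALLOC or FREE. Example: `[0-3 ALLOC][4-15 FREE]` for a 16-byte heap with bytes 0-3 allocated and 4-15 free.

Op 1: a = malloc(9) -> a = 0; heap: [0-8 ALLOC][9-60 FREE]
Op 2: a = realloc(a, 11) -> a = 0; heap: [0-10 ALLOC][11-60 FREE]
Op 3: free(a) -> (freed a); heap: [0-60 FREE]
Op 4: b = malloc(12) -> b = 0; heap: [0-11 ALLOC][12-60 FREE]

Answer: [0-11 ALLOC][12-60 FREE]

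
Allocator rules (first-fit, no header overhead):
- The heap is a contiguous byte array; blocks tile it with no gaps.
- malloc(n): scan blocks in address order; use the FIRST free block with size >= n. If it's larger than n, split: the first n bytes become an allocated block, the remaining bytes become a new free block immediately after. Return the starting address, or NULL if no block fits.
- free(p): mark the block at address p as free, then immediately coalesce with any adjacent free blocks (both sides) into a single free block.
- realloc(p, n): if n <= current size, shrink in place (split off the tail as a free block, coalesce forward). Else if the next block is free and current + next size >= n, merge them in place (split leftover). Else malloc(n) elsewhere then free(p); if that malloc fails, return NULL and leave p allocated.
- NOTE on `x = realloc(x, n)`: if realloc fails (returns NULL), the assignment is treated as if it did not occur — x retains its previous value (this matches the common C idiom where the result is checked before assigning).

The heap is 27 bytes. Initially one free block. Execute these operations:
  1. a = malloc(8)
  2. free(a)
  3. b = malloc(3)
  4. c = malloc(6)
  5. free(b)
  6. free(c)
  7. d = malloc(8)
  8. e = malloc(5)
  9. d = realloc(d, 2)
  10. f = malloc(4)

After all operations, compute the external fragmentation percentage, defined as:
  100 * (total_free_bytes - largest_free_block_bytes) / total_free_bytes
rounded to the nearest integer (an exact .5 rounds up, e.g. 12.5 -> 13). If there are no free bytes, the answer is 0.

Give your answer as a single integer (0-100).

Op 1: a = malloc(8) -> a = 0; heap: [0-7 ALLOC][8-26 FREE]
Op 2: free(a) -> (freed a); heap: [0-26 FREE]
Op 3: b = malloc(3) -> b = 0; heap: [0-2 ALLOC][3-26 FREE]
Op 4: c = malloc(6) -> c = 3; heap: [0-2 ALLOC][3-8 ALLOC][9-26 FREE]
Op 5: free(b) -> (freed b); heap: [0-2 FREE][3-8 ALLOC][9-26 FREE]
Op 6: free(c) -> (freed c); heap: [0-26 FREE]
Op 7: d = malloc(8) -> d = 0; heap: [0-7 ALLOC][8-26 FREE]
Op 8: e = malloc(5) -> e = 8; heap: [0-7 ALLOC][8-12 ALLOC][13-26 FREE]
Op 9: d = realloc(d, 2) -> d = 0; heap: [0-1 ALLOC][2-7 FREE][8-12 ALLOC][13-26 FREE]
Op 10: f = malloc(4) -> f = 2; heap: [0-1 ALLOC][2-5 ALLOC][6-7 FREE][8-12 ALLOC][13-26 FREE]
Free blocks: [2 14] total_free=16 largest=14 -> 100*(16-14)/16 = 200/16 = 12.5 -> rounds to 13

Answer: 13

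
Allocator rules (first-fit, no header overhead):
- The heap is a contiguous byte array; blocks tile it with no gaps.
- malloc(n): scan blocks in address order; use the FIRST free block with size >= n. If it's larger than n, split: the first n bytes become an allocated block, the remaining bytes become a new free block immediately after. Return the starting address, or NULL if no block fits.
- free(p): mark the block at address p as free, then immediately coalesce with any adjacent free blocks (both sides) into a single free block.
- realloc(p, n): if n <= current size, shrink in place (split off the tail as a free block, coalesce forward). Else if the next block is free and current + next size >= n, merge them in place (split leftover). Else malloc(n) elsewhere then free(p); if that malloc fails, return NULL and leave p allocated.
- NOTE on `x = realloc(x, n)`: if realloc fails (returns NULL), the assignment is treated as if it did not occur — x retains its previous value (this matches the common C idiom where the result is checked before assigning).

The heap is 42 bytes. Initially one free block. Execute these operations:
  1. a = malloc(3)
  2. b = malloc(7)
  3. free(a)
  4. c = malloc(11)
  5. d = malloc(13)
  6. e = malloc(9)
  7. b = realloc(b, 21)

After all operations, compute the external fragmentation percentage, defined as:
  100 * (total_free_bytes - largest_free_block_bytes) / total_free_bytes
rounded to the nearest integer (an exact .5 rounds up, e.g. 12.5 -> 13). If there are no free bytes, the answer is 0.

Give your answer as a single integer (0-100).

Op 1: a = malloc(3) -> a = 0; heap: [0-2 ALLOC][3-41 FREE]
Op 2: b = malloc(7) -> b = 3; heap: [0-2 ALLOC][3-9 ALLOC][10-41 FREE]
Op 3: free(a) -> (freed a); heap: [0-2 FREE][3-9 ALLOC][10-41 FREE]
Op 4: c = malloc(11) -> c = 10; heap: [0-2 FREE][3-9 ALLOC][10-20 ALLOC][21-41 FREE]
Op 5: d = malloc(13) -> d = 21; heap: [0-2 FREE][3-9 ALLOC][10-20 ALLOC][21-33 ALLOC][34-41 FREE]
Op 6: e = malloc(9) -> e = NULL; heap: [0-2 FREE][3-9 ALLOC][10-20 ALLOC][21-33 ALLOC][34-41 FREE]
Op 7: b = realloc(b, 21) -> NULL (b unchanged); heap: [0-2 FREE][3-9 ALLOC][10-20 ALLOC][21-33 ALLOC][34-41 FREE]
Free blocks: [3 8] total_free=11 largest=8 -> 100*(11-8)/11 = 300/11 ≈ 27.273 -> rounds to 27

Answer: 27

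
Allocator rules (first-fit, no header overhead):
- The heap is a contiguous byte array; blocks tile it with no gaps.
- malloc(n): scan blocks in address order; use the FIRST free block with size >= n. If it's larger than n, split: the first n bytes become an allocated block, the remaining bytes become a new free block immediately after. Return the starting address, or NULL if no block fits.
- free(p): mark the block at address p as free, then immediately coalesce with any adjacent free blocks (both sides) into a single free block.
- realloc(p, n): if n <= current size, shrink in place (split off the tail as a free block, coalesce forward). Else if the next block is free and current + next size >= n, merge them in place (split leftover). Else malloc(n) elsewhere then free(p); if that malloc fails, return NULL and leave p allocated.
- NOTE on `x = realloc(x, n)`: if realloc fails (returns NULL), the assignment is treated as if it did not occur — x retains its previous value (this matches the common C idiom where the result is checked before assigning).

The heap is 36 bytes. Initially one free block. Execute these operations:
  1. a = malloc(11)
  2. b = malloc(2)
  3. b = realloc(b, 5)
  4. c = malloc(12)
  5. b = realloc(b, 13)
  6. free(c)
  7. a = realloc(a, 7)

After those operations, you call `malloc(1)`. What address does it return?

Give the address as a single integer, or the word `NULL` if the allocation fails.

Answer: 7

Derivation:
Op 1: a = malloc(11) -> a = 0; heap: [0-10 ALLOC][11-35 FREE]
Op 2: b = malloc(2) -> b = 11; heap: [0-10 ALLOC][11-12 ALLOC][13-35 FREE]
Op 3: b = realloc(b, 5) -> b = 11; heap: [0-10 ALLOC][11-15 ALLOC][16-35 FREE]
Op 4: c = malloc(12) -> c = 16; heap: [0-10 ALLOC][11-15 ALLOC][16-27 ALLOC][28-35 FREE]
Op 5: b = realloc(b, 13) -> NULL (b unchanged); heap: [0-10 ALLOC][11-15 ALLOC][16-27 ALLOC][28-35 FREE]
Op 6: free(c) -> (freed c); heap: [0-10 ALLOC][11-15 ALLOC][16-35 FREE]
Op 7: a = realloc(a, 7) -> a = 0; heap: [0-6 ALLOC][7-10 FREE][11-15 ALLOC][16-35 FREE]
malloc(1): first-fit scan over [0-6 ALLOC][7-10 FREE][11-15 ALLOC][16-35 FREE] -> 7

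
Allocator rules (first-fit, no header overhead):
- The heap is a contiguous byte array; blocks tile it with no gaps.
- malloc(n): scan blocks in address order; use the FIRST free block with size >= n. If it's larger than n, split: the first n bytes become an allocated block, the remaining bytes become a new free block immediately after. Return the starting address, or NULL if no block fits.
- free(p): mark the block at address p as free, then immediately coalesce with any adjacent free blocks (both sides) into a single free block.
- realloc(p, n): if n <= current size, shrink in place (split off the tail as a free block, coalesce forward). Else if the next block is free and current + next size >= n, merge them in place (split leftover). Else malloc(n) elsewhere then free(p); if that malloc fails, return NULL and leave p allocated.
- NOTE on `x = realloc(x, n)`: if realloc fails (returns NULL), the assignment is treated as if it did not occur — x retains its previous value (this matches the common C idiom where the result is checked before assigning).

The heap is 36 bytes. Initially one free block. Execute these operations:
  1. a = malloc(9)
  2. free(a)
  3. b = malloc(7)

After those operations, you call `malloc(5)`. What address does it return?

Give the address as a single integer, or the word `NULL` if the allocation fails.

Op 1: a = malloc(9) -> a = 0; heap: [0-8 ALLOC][9-35 FREE]
Op 2: free(a) -> (freed a); heap: [0-35 FREE]
Op 3: b = malloc(7) -> b = 0; heap: [0-6 ALLOC][7-35 FREE]
malloc(5): first-fit scan over [0-6 ALLOC][7-35 FREE] -> 7

Answer: 7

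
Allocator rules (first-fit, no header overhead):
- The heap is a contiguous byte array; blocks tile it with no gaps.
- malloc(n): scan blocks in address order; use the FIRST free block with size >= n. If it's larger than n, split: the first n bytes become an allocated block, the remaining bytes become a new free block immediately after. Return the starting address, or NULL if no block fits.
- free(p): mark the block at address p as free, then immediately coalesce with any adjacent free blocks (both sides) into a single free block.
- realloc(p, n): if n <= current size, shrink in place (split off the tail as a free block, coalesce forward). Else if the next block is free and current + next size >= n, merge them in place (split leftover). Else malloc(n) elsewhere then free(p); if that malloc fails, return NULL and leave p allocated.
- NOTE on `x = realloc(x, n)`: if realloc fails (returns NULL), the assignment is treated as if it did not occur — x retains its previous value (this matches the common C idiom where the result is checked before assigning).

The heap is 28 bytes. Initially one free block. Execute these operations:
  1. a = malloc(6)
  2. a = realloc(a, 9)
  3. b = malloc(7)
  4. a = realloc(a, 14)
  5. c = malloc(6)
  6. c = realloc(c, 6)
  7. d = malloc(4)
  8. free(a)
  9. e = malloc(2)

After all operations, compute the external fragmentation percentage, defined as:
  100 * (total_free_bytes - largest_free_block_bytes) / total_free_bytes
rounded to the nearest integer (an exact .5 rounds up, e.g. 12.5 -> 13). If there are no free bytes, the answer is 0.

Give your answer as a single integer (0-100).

Answer: 22

Derivation:
Op 1: a = malloc(6) -> a = 0; heap: [0-5 ALLOC][6-27 FREE]
Op 2: a = realloc(a, 9) -> a = 0; heap: [0-8 ALLOC][9-27 FREE]
Op 3: b = malloc(7) -> b = 9; heap: [0-8 ALLOC][9-15 ALLOC][16-27 FREE]
Op 4: a = realloc(a, 14) -> NULL (a unchanged); heap: [0-8 ALLOC][9-15 ALLOC][16-27 FREE]
Op 5: c = malloc(6) -> c = 16; heap: [0-8 ALLOC][9-15 ALLOC][16-21 ALLOC][22-27 FREE]
Op 6: c = realloc(c, 6) -> c = 16; heap: [0-8 ALLOC][9-15 ALLOC][16-21 ALLOC][22-27 FREE]
Op 7: d = malloc(4) -> d = 22; heap: [0-8 ALLOC][9-15 ALLOC][16-21 ALLOC][22-25 ALLOC][26-27 FREE]
Op 8: free(a) -> (freed a); heap: [0-8 FREE][9-15 ALLOC][16-21 ALLOC][22-25 ALLOC][26-27 FREE]
Op 9: e = malloc(2) -> e = 0; heap: [0-1 ALLOC][2-8 FREE][9-15 ALLOC][16-21 ALLOC][22-25 ALLOC][26-27 FREE]
Free blocks: [7 2] total_free=9 largest=7 -> 100*(9-7)/9 = 200/9 ≈ 22.222 -> rounds to 22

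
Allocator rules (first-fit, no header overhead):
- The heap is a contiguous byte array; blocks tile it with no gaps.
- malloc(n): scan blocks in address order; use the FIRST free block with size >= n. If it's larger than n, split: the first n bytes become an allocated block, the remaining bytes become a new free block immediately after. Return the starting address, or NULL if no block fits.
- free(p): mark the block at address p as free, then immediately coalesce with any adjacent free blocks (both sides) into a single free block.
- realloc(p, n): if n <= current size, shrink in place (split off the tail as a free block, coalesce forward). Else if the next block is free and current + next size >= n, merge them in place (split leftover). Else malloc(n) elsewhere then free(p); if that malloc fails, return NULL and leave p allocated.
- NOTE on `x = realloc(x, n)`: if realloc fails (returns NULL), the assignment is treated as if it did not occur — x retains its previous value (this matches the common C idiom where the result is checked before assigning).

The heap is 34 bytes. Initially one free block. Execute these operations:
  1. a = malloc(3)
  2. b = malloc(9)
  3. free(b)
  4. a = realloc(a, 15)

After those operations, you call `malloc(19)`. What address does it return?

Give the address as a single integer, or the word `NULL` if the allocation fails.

Answer: 15

Derivation:
Op 1: a = malloc(3) -> a = 0; heap: [0-2 ALLOC][3-33 FREE]
Op 2: b = malloc(9) -> b = 3; heap: [0-2 ALLOC][3-11 ALLOC][12-33 FREE]
Op 3: free(b) -> (freed b); heap: [0-2 ALLOC][3-33 FREE]
Op 4: a = realloc(a, 15) -> a = 0; heap: [0-14 ALLOC][15-33 FREE]
malloc(19): first-fit scan over [0-14 ALLOC][15-33 FREE] -> 15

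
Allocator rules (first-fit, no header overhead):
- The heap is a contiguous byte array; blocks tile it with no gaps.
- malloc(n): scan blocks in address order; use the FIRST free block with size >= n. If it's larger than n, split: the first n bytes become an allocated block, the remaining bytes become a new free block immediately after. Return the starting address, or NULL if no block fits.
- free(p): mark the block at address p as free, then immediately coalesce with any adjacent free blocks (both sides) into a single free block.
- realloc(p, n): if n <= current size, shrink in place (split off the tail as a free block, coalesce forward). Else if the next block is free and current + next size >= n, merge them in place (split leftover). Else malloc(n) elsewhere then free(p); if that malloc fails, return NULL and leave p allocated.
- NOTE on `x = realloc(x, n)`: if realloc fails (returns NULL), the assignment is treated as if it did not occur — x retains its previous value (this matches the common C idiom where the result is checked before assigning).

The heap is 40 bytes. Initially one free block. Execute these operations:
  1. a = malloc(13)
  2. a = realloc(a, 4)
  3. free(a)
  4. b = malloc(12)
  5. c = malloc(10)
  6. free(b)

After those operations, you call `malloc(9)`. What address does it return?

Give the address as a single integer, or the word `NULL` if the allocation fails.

Op 1: a = malloc(13) -> a = 0; heap: [0-12 ALLOC][13-39 FREE]
Op 2: a = realloc(a, 4) -> a = 0; heap: [0-3 ALLOC][4-39 FREE]
Op 3: free(a) -> (freed a); heap: [0-39 FREE]
Op 4: b = malloc(12) -> b = 0; heap: [0-11 ALLOC][12-39 FREE]
Op 5: c = malloc(10) -> c = 12; heap: [0-11 ALLOC][12-21 ALLOC][22-39 FREE]
Op 6: free(b) -> (freed b); heap: [0-11 FREE][12-21 ALLOC][22-39 FREE]
malloc(9): first-fit scan over [0-11 FREE][12-21 ALLOC][22-39 FREE] -> 0

Answer: 0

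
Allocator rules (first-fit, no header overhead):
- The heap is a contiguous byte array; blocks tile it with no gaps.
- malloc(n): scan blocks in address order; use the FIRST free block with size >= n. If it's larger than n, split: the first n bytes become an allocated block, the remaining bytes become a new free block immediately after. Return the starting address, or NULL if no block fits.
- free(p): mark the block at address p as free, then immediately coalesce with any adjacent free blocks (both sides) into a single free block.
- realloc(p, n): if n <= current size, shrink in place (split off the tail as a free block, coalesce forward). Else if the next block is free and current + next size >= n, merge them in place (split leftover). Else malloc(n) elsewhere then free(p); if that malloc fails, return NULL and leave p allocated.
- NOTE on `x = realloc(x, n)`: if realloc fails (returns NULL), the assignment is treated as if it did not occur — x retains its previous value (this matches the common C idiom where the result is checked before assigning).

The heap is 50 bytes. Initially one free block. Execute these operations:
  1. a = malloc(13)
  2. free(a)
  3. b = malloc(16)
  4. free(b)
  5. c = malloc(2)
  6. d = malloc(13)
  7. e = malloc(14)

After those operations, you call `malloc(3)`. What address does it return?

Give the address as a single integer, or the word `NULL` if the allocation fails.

Op 1: a = malloc(13) -> a = 0; heap: [0-12 ALLOC][13-49 FREE]
Op 2: free(a) -> (freed a); heap: [0-49 FREE]
Op 3: b = malloc(16) -> b = 0; heap: [0-15 ALLOC][16-49 FREE]
Op 4: free(b) -> (freed b); heap: [0-49 FREE]
Op 5: c = malloc(2) -> c = 0; heap: [0-1 ALLOC][2-49 FREE]
Op 6: d = malloc(13) -> d = 2; heap: [0-1 ALLOC][2-14 ALLOC][15-49 FREE]
Op 7: e = malloc(14) -> e = 15; heap: [0-1 ALLOC][2-14 ALLOC][15-28 ALLOC][29-49 FREE]
malloc(3): first-fit scan over [0-1 ALLOC][2-14 ALLOC][15-28 ALLOC][29-49 FREE] -> 29

Answer: 29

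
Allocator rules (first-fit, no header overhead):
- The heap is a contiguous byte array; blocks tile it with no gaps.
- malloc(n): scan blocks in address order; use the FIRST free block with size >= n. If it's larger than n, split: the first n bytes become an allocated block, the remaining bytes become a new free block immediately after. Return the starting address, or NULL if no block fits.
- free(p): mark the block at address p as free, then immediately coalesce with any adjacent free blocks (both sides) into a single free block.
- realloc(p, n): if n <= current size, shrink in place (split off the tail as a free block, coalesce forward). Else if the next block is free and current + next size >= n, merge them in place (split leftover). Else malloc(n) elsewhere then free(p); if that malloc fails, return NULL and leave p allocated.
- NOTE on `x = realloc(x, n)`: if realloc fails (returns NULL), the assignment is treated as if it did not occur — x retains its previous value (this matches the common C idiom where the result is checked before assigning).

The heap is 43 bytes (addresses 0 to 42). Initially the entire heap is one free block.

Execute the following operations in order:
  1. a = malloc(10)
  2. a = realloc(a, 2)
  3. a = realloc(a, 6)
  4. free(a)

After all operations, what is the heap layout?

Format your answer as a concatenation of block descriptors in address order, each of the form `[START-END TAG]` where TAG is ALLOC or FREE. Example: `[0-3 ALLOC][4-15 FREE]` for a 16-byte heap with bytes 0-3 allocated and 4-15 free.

Op 1: a = malloc(10) -> a = 0; heap: [0-9 ALLOC][10-42 FREE]
Op 2: a = realloc(a, 2) -> a = 0; heap: [0-1 ALLOC][2-42 FREE]
Op 3: a = realloc(a, 6) -> a = 0; heap: [0-5 ALLOC][6-42 FREE]
Op 4: free(a) -> (freed a); heap: [0-42 FREE]

Answer: [0-42 FREE]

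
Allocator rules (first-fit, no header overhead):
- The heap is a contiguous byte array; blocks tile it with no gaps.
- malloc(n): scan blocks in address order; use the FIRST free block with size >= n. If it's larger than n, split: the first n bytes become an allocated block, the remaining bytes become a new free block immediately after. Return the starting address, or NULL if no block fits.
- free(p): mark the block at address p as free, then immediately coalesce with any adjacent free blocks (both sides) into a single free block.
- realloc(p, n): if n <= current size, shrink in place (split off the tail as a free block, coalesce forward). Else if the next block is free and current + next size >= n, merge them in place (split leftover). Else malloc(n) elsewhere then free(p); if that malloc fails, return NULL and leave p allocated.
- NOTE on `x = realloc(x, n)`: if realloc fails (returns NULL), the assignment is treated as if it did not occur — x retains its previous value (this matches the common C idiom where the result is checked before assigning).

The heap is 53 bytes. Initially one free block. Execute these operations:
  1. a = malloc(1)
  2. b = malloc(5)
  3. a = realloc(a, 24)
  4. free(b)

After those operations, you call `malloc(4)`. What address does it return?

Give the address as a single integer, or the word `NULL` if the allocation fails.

Answer: 0

Derivation:
Op 1: a = malloc(1) -> a = 0; heap: [0-0 ALLOC][1-52 FREE]
Op 2: b = malloc(5) -> b = 1; heap: [0-0 ALLOC][1-5 ALLOC][6-52 FREE]
Op 3: a = realloc(a, 24) -> a = 6; heap: [0-0 FREE][1-5 ALLOC][6-29 ALLOC][30-52 FREE]
Op 4: free(b) -> (freed b); heap: [0-5 FREE][6-29 ALLOC][30-52 FREE]
malloc(4): first-fit scan over [0-5 FREE][6-29 ALLOC][30-52 FREE] -> 0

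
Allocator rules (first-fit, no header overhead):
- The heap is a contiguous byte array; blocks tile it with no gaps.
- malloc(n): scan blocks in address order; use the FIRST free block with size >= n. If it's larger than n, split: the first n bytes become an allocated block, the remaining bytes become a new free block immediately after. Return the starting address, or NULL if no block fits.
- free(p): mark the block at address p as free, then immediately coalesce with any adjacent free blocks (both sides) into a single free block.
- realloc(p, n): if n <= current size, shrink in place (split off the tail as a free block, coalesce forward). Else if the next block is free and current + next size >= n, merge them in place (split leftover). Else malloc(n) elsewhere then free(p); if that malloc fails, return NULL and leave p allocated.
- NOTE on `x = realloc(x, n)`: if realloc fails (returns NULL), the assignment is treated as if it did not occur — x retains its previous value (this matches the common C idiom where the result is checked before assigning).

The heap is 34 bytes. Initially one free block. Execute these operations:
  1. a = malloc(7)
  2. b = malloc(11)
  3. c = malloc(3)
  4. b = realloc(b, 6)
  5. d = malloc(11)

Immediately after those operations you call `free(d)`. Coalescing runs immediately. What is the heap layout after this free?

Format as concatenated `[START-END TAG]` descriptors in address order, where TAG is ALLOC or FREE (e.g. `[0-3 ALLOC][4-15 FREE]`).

Answer: [0-6 ALLOC][7-12 ALLOC][13-17 FREE][18-20 ALLOC][21-33 FREE]

Derivation:
Op 1: a = malloc(7) -> a = 0; heap: [0-6 ALLOC][7-33 FREE]
Op 2: b = malloc(11) -> b = 7; heap: [0-6 ALLOC][7-17 ALLOC][18-33 FREE]
Op 3: c = malloc(3) -> c = 18; heap: [0-6 ALLOC][7-17 ALLOC][18-20 ALLOC][21-33 FREE]
Op 4: b = realloc(b, 6) -> b = 7; heap: [0-6 ALLOC][7-12 ALLOC][13-17 FREE][18-20 ALLOC][21-33 FREE]
Op 5: d = malloc(11) -> d = 21; heap: [0-6 ALLOC][7-12 ALLOC][13-17 FREE][18-20 ALLOC][21-31 ALLOC][32-33 FREE]
free(d): d = 21 -> block [21-31 ALLOC]; mark free, coalesce with adjacent free neighbors -> [0-6 ALLOC][7-12 ALLOC][13-17 FREE][18-20 ALLOC][21-33 FREE]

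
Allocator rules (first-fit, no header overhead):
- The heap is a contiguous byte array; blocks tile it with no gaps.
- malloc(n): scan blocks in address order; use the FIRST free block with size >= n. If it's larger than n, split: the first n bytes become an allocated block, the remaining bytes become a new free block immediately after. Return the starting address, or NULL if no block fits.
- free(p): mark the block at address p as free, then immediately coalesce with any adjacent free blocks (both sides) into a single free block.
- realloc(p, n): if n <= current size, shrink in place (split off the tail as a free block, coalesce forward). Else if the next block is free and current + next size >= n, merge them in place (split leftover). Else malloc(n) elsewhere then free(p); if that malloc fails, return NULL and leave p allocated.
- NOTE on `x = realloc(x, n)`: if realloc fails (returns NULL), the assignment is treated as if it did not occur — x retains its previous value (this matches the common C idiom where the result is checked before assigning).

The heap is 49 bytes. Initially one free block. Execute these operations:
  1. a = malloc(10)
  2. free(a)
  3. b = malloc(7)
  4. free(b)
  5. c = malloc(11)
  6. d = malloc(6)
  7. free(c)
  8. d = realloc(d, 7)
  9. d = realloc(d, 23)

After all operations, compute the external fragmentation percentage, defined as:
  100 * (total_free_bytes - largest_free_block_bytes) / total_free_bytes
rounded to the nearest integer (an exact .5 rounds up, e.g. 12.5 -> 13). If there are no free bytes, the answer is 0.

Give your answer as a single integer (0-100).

Op 1: a = malloc(10) -> a = 0; heap: [0-9 ALLOC][10-48 FREE]
Op 2: free(a) -> (freed a); heap: [0-48 FREE]
Op 3: b = malloc(7) -> b = 0; heap: [0-6 ALLOC][7-48 FREE]
Op 4: free(b) -> (freed b); heap: [0-48 FREE]
Op 5: c = malloc(11) -> c = 0; heap: [0-10 ALLOC][11-48 FREE]
Op 6: d = malloc(6) -> d = 11; heap: [0-10 ALLOC][11-16 ALLOC][17-48 FREE]
Op 7: free(c) -> (freed c); heap: [0-10 FREE][11-16 ALLOC][17-48 FREE]
Op 8: d = realloc(d, 7) -> d = 11; heap: [0-10 FREE][11-17 ALLOC][18-48 FREE]
Op 9: d = realloc(d, 23) -> d = 11; heap: [0-10 FREE][11-33 ALLOC][34-48 FREE]
Free blocks: [11 15] total_free=26 largest=15 -> 100*(26-15)/26 = 1100/26 ≈ 42.308 -> rounds to 42

Answer: 42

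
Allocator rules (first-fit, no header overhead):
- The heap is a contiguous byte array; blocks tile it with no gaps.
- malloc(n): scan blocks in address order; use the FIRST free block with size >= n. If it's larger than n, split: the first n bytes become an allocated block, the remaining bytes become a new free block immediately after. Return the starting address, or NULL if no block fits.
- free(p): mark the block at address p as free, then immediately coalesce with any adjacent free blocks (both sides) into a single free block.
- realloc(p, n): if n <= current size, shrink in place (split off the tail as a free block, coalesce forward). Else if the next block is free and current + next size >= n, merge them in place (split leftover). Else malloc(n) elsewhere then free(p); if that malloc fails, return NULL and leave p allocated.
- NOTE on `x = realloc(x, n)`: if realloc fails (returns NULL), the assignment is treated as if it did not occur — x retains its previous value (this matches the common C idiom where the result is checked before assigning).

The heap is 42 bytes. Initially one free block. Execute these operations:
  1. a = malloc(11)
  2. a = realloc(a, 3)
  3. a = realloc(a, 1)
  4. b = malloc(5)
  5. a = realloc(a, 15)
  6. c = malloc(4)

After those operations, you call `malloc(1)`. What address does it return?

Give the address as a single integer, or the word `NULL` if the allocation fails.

Op 1: a = malloc(11) -> a = 0; heap: [0-10 ALLOC][11-41 FREE]
Op 2: a = realloc(a, 3) -> a = 0; heap: [0-2 ALLOC][3-41 FREE]
Op 3: a = realloc(a, 1) -> a = 0; heap: [0-0 ALLOC][1-41 FREE]
Op 4: b = malloc(5) -> b = 1; heap: [0-0 ALLOC][1-5 ALLOC][6-41 FREE]
Op 5: a = realloc(a, 15) -> a = 6; heap: [0-0 FREE][1-5 ALLOC][6-20 ALLOC][21-41 FREE]
Op 6: c = malloc(4) -> c = 21; heap: [0-0 FREE][1-5 ALLOC][6-20 ALLOC][21-24 ALLOC][25-41 FREE]
malloc(1): first-fit scan over [0-0 FREE][1-5 ALLOC][6-20 ALLOC][21-24 ALLOC][25-41 FREE] -> 0

Answer: 0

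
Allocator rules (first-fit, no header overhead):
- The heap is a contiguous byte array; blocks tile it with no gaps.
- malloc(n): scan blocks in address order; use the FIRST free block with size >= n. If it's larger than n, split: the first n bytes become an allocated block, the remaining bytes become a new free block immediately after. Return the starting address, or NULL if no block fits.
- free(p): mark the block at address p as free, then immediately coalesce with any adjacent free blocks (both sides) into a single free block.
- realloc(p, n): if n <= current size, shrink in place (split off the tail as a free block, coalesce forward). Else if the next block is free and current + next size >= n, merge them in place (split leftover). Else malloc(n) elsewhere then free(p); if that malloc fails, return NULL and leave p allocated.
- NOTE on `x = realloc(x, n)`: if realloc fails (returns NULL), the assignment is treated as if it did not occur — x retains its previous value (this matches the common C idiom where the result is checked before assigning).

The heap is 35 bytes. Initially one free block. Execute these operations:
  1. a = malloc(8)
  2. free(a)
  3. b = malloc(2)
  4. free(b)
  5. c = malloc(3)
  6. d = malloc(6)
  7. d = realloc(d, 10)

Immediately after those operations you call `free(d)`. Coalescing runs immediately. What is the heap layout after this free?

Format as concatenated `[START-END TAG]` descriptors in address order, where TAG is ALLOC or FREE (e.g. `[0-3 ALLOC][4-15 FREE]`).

Op 1: a = malloc(8) -> a = 0; heap: [0-7 ALLOC][8-34 FREE]
Op 2: free(a) -> (freed a); heap: [0-34 FREE]
Op 3: b = malloc(2) -> b = 0; heap: [0-1 ALLOC][2-34 FREE]
Op 4: free(b) -> (freed b); heap: [0-34 FREE]
Op 5: c = malloc(3) -> c = 0; heap: [0-2 ALLOC][3-34 FREE]
Op 6: d = malloc(6) -> d = 3; heap: [0-2 ALLOC][3-8 ALLOC][9-34 FREE]
Op 7: d = realloc(d, 10) -> d = 3; heap: [0-2 ALLOC][3-12 ALLOC][13-34 FREE]
free(d): d = 3 -> block [3-12 ALLOC]; mark free, coalesce with adjacent free neighbors -> [0-2 ALLOC][3-34 FREE]

Answer: [0-2 ALLOC][3-34 FREE]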